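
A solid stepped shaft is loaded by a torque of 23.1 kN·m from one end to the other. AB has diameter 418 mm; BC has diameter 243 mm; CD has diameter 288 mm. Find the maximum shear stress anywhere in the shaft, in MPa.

Under the same torque, τ_max = 16T/(πd³) is largest where d is smallest — segment BC (d = 243 mm).
τ_max = 16·23100/(π·(0.243)³) = 8.199×10^6 Pa.

8.20 MPa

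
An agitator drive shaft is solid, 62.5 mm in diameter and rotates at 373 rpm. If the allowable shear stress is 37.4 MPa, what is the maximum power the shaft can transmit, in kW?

70.0 kW

J = πd⁴/32 = π(0.0625)⁴/32 = 1.498×10^-6 m⁴.
T_max = τ_allow·J/r = 3.74×10^7 × 1.498×10^-6 / 0.0312 = 1793 N·m.
ω = 2π·373/60 = 39.06 rad/s, so P_max = T_max·ω = 7.003×10^4 W.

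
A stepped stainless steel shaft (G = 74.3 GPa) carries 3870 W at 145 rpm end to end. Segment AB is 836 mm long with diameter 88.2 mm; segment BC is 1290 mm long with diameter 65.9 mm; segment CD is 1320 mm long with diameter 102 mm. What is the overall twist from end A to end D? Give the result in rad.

ω = 2π·145/60 = 15.18 rad/s, so T = P/ω = 3870 / 15.18 = 254.9 N·m.
J_AB = π(0.0882)⁴/32 = 5.94×10^-6 m⁴; J_BC = π(0.0659)⁴/32 = 1.85×10^-6 m⁴; J_CD = π(0.102)⁴/32 = 1.06×10^-5 m⁴.
θ = (T/G)·Σ L_i/J_i = (254.9/74.3×10⁹)·(0.836/5.94×10^-6 + 1.29/1.85×10^-6 + 1.32/1.06×10^-5) = 3.299×10^-3 rad.

0.00330 rad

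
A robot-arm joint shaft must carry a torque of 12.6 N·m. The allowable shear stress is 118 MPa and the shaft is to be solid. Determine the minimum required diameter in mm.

8.16 mm

For a solid shaft τ_max = 16T/(πd³), so d = (16T/(π τ_allow))^(1/3) = (16·12.60/(π·1.18×10^8))^(1/3) = 0.008162 m.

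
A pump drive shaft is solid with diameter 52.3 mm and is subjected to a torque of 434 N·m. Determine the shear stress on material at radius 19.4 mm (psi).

J = πd⁴/32 = π(0.0523)⁴/32 = 7.345×10^-7 m⁴.
Shear stress varies linearly with radius: τ = T·r/J = 434.0 × 0.0194 / 7.345×10^-7 = 1.146×10^7 Pa.

1660 psi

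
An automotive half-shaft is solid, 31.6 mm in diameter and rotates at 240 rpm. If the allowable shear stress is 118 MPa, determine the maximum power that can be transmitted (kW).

18.4 kW

J = πd⁴/32 = π(0.0316)⁴/32 = 9.789×10^-8 m⁴.
T_max = τ_allow·J/r = 1.18×10^8 × 9.789×10^-8 / 0.0158 = 731.1 N·m.
ω = 2π·240/60 = 25.13 rad/s, so P_max = T_max·ω = 1.837×10^4 W.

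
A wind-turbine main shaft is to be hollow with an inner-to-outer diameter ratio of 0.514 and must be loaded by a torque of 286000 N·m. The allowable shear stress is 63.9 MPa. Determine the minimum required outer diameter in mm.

290 mm

For a hollow shaft with d_i/d_o = 0.514: τ_max = 16T/(π d_o³ (1−k⁴)), so d_o = [16T/(π τ_allow (1−k⁴))]^(1/3) = [16·286000/(π·6.39×10^7·0.9302)]^(1/3) = 0.2905 m.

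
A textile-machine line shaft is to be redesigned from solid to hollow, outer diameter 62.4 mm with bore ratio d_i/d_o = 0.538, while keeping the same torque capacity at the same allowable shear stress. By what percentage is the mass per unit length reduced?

Equal τ_max and T ⇒ the solid shaft needs d_s³ = d_o³(1−k⁴), so d_s = 62.4·(1−0.538⁴)^(1/3) = 60.61 mm.
Area ratio A_h/A_s = d_o²(1−k²)/d_s² = (1−k²)/(1−k⁴)^(2/3) = 0.7532.
Mass saving = 1 − 0.7532 = 24.7 %.

24.7 %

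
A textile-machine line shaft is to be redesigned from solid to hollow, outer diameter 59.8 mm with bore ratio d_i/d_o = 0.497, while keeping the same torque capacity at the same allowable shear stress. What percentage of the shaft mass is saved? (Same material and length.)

Equal τ_max and T ⇒ the solid shaft needs d_s³ = d_o³(1−k⁴), so d_s = 59.8·(1−0.497⁴)^(1/3) = 58.56 mm.
Area ratio A_h/A_s = d_o²(1−k²)/d_s² = (1−k²)/(1−k⁴)^(2/3) = 0.7853.
Mass saving = 1 − 0.7853 = 21.5 %.

21.5 %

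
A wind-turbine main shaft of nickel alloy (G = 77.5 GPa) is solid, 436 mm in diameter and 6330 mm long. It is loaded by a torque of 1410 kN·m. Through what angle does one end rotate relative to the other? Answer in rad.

0.0325 rad

J = πd⁴/32 = π(0.436)⁴/32 = 3.548×10^-3 m⁴.
θ = T·L/(G·J) = 1.410e6 × 6.33 / (77.5×10⁹ × 3.548×10^-3) = 0.03246 rad.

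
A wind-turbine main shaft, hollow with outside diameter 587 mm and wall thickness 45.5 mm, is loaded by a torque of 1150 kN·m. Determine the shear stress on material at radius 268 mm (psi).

7820 psi

J = π(d_o⁴ − d_i⁴)/32 = π(0.587⁴ − 0.496⁴)/32 = 5.714×10^-3 m⁴.
Shear stress varies linearly with radius: τ = T·r/J = 1.150e6 × 0.268 / 5.714×10^-3 = 5.394×10^7 Pa.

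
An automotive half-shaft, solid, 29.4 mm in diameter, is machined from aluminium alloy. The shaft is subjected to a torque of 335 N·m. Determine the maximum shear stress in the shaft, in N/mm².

67.1 N/mm²

J = πd⁴/32 = π(0.0294)⁴/32 = 7.335×10^-8 m⁴.
τ_max = T·r/J = 335.0 × 0.0147 / 7.335×10^-8 = 6.714×10^7 Pa.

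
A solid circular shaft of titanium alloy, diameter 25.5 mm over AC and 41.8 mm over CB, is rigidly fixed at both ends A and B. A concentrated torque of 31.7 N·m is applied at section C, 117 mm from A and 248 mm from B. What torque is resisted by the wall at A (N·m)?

7.19 N·m

Compatibility: T_A·a/J_AC = T_B·b/J_CB with T_A + T_B = T₀.
J_AC = 4.15×10^-8 m⁴, J_CB = 3.00×10^-7 m⁴, so T_A = T₀·(J_AC/a)/((J_AC/a)+(J_CB/b)) = 7.194 N·m, T_B = 24.51 N·m.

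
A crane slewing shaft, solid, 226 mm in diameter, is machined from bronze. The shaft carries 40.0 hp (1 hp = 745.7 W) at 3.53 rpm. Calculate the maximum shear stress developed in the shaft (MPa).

ω = 2π·3.53/60 = 0.3697 rad/s, so T = P/ω = 40.0×745.7 / 0.3697 = 80690 N·m.
J = πd⁴/32 = π(0.226)⁴/32 = 2.561×10^-4 m⁴.
τ_max = T·r/J = 80690 × 0.113 / 2.561×10^-4 = 3.560×10^7 Pa.

35.6 MPa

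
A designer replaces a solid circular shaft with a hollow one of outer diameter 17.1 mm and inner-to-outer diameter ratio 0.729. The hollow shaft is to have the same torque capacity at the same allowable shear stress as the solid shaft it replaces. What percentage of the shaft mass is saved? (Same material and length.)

41.5 %

Equal τ_max and T ⇒ the solid shaft needs d_s³ = d_o³(1−k⁴), so d_s = 17.1·(1−0.729⁴)^(1/3) = 15.31 mm.
Area ratio A_h/A_s = d_o²(1−k²)/d_s² = (1−k²)/(1−k⁴)^(2/3) = 0.5846.
Mass saving = 1 − 0.5846 = 41.5 %.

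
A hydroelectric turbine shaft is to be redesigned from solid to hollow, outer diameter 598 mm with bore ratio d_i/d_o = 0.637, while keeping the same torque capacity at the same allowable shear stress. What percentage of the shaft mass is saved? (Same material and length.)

33.0 %

Equal τ_max and T ⇒ the solid shaft needs d_s³ = d_o³(1−k⁴), so d_s = 598·(1−0.637⁴)^(1/3) = 563.2 mm.
Area ratio A_h/A_s = d_o²(1−k²)/d_s² = (1−k²)/(1−k⁴)^(2/3) = 0.6700.
Mass saving = 1 − 0.6700 = 33.0 %.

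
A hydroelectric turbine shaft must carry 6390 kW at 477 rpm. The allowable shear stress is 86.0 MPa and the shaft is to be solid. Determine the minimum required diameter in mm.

ω = 2π·477/60 = 49.95 rad/s, so T = P/ω = 6390×10³ / 49.95 = 127900 N·m.
For a solid shaft τ_max = 16T/(πd³), so d = (16T/(π τ_allow))^(1/3) = (16·127900/(π·8.60×10^7))^(1/3) = 0.1964 m.

196 mm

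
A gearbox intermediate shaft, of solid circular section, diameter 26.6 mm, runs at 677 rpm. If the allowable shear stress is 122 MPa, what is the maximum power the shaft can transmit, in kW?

J = πd⁴/32 = π(0.0266)⁴/32 = 4.915×10^-8 m⁴.
T_max = τ_allow·J/r = 1.22×10^8 × 4.915×10^-8 / 0.0133 = 450.9 N·m.
ω = 2π·677/60 = 70.90 rad/s, so P_max = T_max·ω = 3.196×10^4 W.

32.0 kW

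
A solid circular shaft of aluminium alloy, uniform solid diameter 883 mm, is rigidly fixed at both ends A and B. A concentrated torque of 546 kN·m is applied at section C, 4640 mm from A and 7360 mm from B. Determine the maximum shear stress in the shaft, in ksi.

0.359 ksi

With uniform GJ and both ends fixed, compatibility θ_AC = θ_CB gives T_A·a = T_B·b, together with T_A + T_B = T₀.
T_A = T₀·b/(a+b) = 546000·7360/12000 = 334900 N·m; T_B = 211100 N·m.
τ in each portion: τ_AC = 2.48×10^6 Pa, τ_CB = 1.56×10^6 Pa; maximum is in AC.
τ_max = T_AC·r/J = 334900·0.442/0.0597 = 2.477×10^6 Pa.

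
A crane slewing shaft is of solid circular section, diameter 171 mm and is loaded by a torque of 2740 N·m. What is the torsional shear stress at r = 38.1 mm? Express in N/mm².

1.24 N/mm²

J = πd⁴/32 = π(0.171)⁴/32 = 8.394×10^-5 m⁴.
Shear stress varies linearly with radius: τ = T·r/J = 2740 × 0.0381 / 8.394×10^-5 = 1.244×10^6 Pa.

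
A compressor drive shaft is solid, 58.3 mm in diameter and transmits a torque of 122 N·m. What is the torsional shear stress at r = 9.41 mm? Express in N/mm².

J = πd⁴/32 = π(0.0583)⁴/32 = 1.134×10^-6 m⁴.
Shear stress varies linearly with radius: τ = T·r/J = 122.0 × 0.00941 / 1.134×10^-6 = 1.012×10^6 Pa.

1.01 N/mm²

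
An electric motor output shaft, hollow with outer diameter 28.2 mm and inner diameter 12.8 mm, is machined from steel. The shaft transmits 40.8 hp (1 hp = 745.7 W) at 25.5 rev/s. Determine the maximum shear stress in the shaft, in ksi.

ω = 2π·25.5 = 160.2 rad/s, so T = P/ω = 40.8×745.7 / 160.2 = 189.9 N·m.
J = π(d_o⁴ − d_i⁴)/32 = π(0.0282⁴ − 0.0128⁴)/32 = 5.945×10^-8 m⁴.
τ_max = T·r/J = 189.9 × 0.0141 / 5.945×10^-8 = 4.504×10^7 Pa.

6.53 ksi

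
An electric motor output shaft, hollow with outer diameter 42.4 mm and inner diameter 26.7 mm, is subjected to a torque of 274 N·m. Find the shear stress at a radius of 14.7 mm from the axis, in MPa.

15.1 MPa

J = π(d_o⁴ − d_i⁴)/32 = π(0.0424⁴ − 0.0267⁴)/32 = 2.674×10^-7 m⁴.
Shear stress varies linearly with radius: τ = T·r/J = 274.0 × 0.0147 / 2.674×10^-7 = 1.506×10^7 Pa.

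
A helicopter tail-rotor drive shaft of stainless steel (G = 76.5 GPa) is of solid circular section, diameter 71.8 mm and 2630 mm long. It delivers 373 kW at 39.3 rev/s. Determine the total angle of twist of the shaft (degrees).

ω = 2π·39.3 = 246.9 rad/s, so T = P/ω = 373×10³ / 246.9 = 1511 N·m.
J = πd⁴/32 = π(0.0718)⁴/32 = 2.609×10^-6 m⁴.
θ = T·L/(G·J) = 1511 × 2.63 / (76.5×10⁹ × 2.609×10^-6) = 0.01990 rad.

1.14°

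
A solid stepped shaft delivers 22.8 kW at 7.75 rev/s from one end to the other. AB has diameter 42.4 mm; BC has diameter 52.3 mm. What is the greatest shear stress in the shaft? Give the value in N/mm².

ω = 2π·7.75 = 48.69 rad/s, so T = P/ω = 22.8×10³ / 48.69 = 468.2 N·m.
Under the same torque, τ_max = 16T/(πd³) is largest where d is smallest — segment AB (d = 42.4 mm).
τ_max = 16·468.2/(π·(0.0424)³) = 3.128×10^7 Pa.

31.3 N/mm²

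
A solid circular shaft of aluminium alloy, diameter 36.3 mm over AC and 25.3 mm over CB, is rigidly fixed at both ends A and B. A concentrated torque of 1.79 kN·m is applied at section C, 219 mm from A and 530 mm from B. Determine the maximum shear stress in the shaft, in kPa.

Compatibility: T_A·a/J_AC = T_B·b/J_CB with T_A + T_B = T₀.
J_AC = 1.70×10^-7 m⁴, J_CB = 4.02×10^-8 m⁴, so T_A = T₀·(J_AC/a)/((J_AC/a)+(J_CB/b)) = 1631 N·m, T_B = 159.0 N·m.
τ in each portion: τ_AC = 1.74×10^8 Pa, τ_CB = 5.00×10^7 Pa; maximum is in AC.
τ_max = T_AC·r/J = 1631·0.0181/1.70×10^-7 = 1.737×10^8 Pa.

174000 kPa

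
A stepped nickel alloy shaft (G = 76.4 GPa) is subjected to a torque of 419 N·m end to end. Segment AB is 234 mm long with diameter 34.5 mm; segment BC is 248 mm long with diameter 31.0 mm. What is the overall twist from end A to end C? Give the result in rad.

0.0242 rad

J_AB = π(0.0345)⁴/32 = 1.39×10^-7 m⁴; J_BC = π(0.0310)⁴/32 = 9.07×10^-8 m⁴.
θ = (T/G)·Σ L_i/J_i = (419.0/76.4×10⁹)·(0.234/1.39×10^-7 + 0.248/9.07×10^-8) = 0.02423 rad.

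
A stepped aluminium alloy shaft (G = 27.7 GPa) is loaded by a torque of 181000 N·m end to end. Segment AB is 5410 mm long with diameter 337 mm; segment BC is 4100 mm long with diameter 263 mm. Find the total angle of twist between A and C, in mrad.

85.0 mrad

J_AB = π(0.337)⁴/32 = 1.27×10^-3 m⁴; J_BC = π(0.263)⁴/32 = 4.70×10^-4 m⁴.
θ = (T/G)·Σ L_i/J_i = (181000/27.7×10⁹)·(5.41/1.27×10^-3 + 4.10/4.70×10^-4) = 0.08495 rad.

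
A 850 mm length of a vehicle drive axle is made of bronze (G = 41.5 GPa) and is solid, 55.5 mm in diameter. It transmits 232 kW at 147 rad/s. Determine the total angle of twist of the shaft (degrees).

ω = 147 rad/s, so T = P/ω = 232×10³ / 147.0 = 1578 N·m.
J = πd⁴/32 = π(0.0555)⁴/32 = 9.315×10^-7 m⁴.
θ = T·L/(G·J) = 1578 × 0.850 / (41.5×10⁹ × 9.315×10^-7) = 0.03470 rad.

1.99°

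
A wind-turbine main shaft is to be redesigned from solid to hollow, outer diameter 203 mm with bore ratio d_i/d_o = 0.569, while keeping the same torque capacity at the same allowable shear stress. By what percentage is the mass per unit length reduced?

27.2 %

Equal τ_max and T ⇒ the solid shaft needs d_s³ = d_o³(1−k⁴), so d_s = 203·(1−0.569⁴)^(1/3) = 195.6 mm.
Area ratio A_h/A_s = d_o²(1−k²)/d_s² = (1−k²)/(1−k⁴)^(2/3) = 0.7280.
Mass saving = 1 − 0.7280 = 27.2 %.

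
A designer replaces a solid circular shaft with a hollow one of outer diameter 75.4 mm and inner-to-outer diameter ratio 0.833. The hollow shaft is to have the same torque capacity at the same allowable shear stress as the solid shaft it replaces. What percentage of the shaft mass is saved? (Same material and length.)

Equal τ_max and T ⇒ the solid shaft needs d_s³ = d_o³(1−k⁴), so d_s = 75.4·(1−0.833⁴)^(1/3) = 60.57 mm.
Area ratio A_h/A_s = d_o²(1−k²)/d_s² = (1−k²)/(1−k⁴)^(2/3) = 0.4743.
Mass saving = 1 − 0.4743 = 52.6 %.

52.6 %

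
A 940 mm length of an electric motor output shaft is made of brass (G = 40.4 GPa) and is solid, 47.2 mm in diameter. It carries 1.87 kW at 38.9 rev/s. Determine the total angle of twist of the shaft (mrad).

0.365 mrad

ω = 2π·38.9 = 244.4 rad/s, so T = P/ω = 1.87×10³ / 244.4 = 7.651 N·m.
J = πd⁴/32 = π(0.0472)⁴/32 = 4.873×10^-7 m⁴.
θ = T·L/(G·J) = 7.651 × 0.940 / (40.4×10⁹ × 4.873×10^-7) = 3.653×10^-4 rad.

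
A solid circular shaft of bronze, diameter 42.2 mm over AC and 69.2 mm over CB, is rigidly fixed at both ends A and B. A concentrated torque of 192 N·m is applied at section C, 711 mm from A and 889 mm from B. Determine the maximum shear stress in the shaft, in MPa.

Compatibility: T_A·a/J_AC = T_B·b/J_CB with T_A + T_B = T₀.
J_AC = 3.11×10^-7 m⁴, J_CB = 2.25×10^-6 m⁴, so T_A = T₀·(J_AC/a)/((J_AC/a)+(J_CB/b)) = 28.31 N·m, T_B = 163.7 N·m.
τ in each portion: τ_AC = 1.92×10^6 Pa, τ_CB = 2.52×10^6 Pa; maximum is in CB.
τ_max = T_CB·r/J = 163.7·0.0346/2.25×10^-6 = 2.516×10^6 Pa.

2.52 MPa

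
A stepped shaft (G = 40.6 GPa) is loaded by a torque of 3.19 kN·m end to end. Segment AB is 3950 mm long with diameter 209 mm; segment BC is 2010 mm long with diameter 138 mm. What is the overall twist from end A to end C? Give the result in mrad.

J_AB = π(0.209)⁴/32 = 1.87×10^-4 m⁴; J_BC = π(0.138)⁴/32 = 3.56×10^-5 m⁴.
θ = (T/G)·Σ L_i/J_i = (3190/40.6×10⁹)·(3.95/1.87×10^-4 + 2.01/3.56×10^-5) = 6.092×10^-3 rad.

6.09 mrad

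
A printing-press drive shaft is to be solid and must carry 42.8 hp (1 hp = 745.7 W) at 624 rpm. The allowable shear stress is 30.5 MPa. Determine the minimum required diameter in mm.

ω = 2π·624/60 = 65.35 rad/s, so T = P/ω = 42.8×745.7 / 65.35 = 488.4 N·m.
For a solid shaft τ_max = 16T/(πd³), so d = (16T/(π τ_allow))^(1/3) = (16·488.4/(π·3.05×10^7))^(1/3) = 0.04337 m.

43.4 mm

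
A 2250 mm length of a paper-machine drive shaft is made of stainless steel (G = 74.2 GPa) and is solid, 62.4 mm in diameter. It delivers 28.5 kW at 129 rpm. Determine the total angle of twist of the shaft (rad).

ω = 2π·129/60 = 13.51 rad/s, so T = P/ω = 28.5×10³ / 13.51 = 2110 N·m.
J = πd⁴/32 = π(0.0624)⁴/32 = 1.488×10^-6 m⁴.
θ = T·L/(G·J) = 2110 × 2.25 / (74.2×10⁹ × 1.488×10^-6) = 0.04298 rad.

0.0430 rad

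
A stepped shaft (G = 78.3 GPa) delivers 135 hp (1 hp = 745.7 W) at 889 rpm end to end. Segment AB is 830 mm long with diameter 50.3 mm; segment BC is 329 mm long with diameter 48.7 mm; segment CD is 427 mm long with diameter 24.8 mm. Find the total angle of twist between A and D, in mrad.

ω = 2π·889/60 = 93.10 rad/s, so T = P/ω = 135×745.7 / 93.10 = 1081 N·m.
J_AB = π(0.0503)⁴/32 = 6.28×10^-7 m⁴; J_BC = π(0.0487)⁴/32 = 5.52×10^-7 m⁴; J_CD = π(0.0248)⁴/32 = 3.71×10^-8 m⁴.
θ = (T/G)·Σ L_i/J_i = (1081/78.3×10⁹)·(0.830/6.28×10^-7 + 0.329/5.52×10^-7 + 0.427/3.71×10^-8) = 0.1853 rad.

185 mrad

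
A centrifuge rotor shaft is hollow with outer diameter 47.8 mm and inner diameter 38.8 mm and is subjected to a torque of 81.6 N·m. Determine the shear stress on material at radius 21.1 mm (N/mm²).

5.94 N/mm²

J = π(d_o⁴ − d_i⁴)/32 = π(0.0478⁴ − 0.0388⁴)/32 = 2.900×10^-7 m⁴.
Shear stress varies linearly with radius: τ = T·r/J = 81.60 × 0.0211 / 2.900×10^-7 = 5.937×10^6 Pa.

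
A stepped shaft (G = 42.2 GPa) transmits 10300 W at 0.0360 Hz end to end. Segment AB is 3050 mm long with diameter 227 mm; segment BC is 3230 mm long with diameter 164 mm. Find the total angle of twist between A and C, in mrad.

61.7 mrad

ω = 2π·0.0360 = 0.2262 rad/s, so T = P/ω = 10300 / 0.2262 = 45540 N·m.
J_AB = π(0.227)⁴/32 = 2.61×10^-4 m⁴; J_BC = π(0.164)⁴/32 = 7.10×10^-5 m⁴.
θ = (T/G)·Σ L_i/J_i = (45540/42.2×10⁹)·(3.05/2.61×10^-4 + 3.23/7.10×10^-5) = 0.06170 rad.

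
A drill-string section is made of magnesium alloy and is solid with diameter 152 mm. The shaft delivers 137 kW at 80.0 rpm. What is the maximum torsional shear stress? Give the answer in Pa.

ω = 2π·80.0/60 = 8.378 rad/s, so T = P/ω = 137×10³ / 8.378 = 16350 N·m.
J = πd⁴/32 = π(0.152)⁴/32 = 5.241×10^-5 m⁴.
τ_max = T·r/J = 16350 × 0.0760 / 5.241×10^-5 = 2.372×10^7 Pa.

2.37e7 Pa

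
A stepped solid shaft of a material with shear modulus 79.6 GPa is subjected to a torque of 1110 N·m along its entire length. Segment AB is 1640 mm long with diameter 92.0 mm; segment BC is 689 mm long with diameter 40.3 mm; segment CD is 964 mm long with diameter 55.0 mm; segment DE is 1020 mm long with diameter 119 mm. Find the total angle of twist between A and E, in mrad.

56.0 mrad

J_AB = π(0.0920)⁴/32 = 7.03×10^-6 m⁴; J_BC = π(0.0403)⁴/32 = 2.59×10^-7 m⁴; J_CD = π(0.0550)⁴/32 = 8.98×10^-7 m⁴; J_DE = π(0.119)⁴/32 = 1.97×10^-5 m⁴.
θ = (T/G)·Σ L_i/J_i = (1110/79.6×10⁹)·(1.64/7.03×10^-6 + 0.689/2.59×10^-7 + 0.964/8.98×10^-7 + 1.02/1.97×10^-5) = 0.05604 rad.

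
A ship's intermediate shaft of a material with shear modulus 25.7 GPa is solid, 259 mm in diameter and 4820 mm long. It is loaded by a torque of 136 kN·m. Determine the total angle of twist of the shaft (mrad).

J = πd⁴/32 = π(0.259)⁴/32 = 4.418×10^-4 m⁴.
θ = T·L/(G·J) = 136000 × 4.82 / (25.7×10⁹ × 4.418×10^-4) = 0.05774 rad.

57.7 mrad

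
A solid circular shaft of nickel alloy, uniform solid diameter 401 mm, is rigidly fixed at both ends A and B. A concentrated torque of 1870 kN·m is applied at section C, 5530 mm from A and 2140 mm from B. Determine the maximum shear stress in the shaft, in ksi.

15.4 ksi

With uniform GJ and both ends fixed, compatibility θ_AC = θ_CB gives T_A·a = T_B·b, together with T_A + T_B = T₀.
T_A = T₀·b/(a+b) = 1.870e6·2140/7670 = 521700 N·m; T_B = 1.348e6 N·m.
τ in each portion: τ_AC = 4.12×10^7 Pa, τ_CB = 1.06×10^8 Pa; maximum is in CB.
τ_max = T_CB·r/J = 1.348e6·0.201/2.54×10^-3 = 1.065×10^8 Pa.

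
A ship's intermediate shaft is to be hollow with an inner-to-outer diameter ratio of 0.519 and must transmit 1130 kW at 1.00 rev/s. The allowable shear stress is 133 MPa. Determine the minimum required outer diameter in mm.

ω = 2π·1.00 = 6.283 rad/s, so T = P/ω = 1130×10³ / 6.283 = 179800 N·m.
For a hollow shaft with d_i/d_o = 0.519: τ_max = 16T/(π d_o³ (1−k⁴)), so d_o = [16T/(π τ_allow (1−k⁴))]^(1/3) = [16·179800/(π·1.33×10^8·0.9274)]^(1/3) = 0.1951 m.

195 mm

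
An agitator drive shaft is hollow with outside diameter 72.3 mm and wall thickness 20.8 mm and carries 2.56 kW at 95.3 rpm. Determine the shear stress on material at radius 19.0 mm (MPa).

ω = 2π·95.3/60 = 9.980 rad/s, so T = P/ω = 2.56×10³ / 9.980 = 256.5 N·m.
J = π(d_o⁴ − d_i⁴)/32 = π(0.0723⁴ − 0.0307⁴)/32 = 2.595×10^-6 m⁴.
Shear stress varies linearly with radius: τ = T·r/J = 256.5 × 0.0190 / 2.595×10^-6 = 1.878×10^6 Pa.

1.88 MPa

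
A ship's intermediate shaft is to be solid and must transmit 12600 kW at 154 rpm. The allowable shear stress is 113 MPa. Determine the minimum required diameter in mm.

ω = 2π·154/60 = 16.13 rad/s, so T = P/ω = 12600×10³ / 16.13 = 781300 N·m.
For a solid shaft τ_max = 16T/(πd³), so d = (16T/(π τ_allow))^(1/3) = (16·781300/(π·1.13×10^8))^(1/3) = 0.3278 m.

328 mm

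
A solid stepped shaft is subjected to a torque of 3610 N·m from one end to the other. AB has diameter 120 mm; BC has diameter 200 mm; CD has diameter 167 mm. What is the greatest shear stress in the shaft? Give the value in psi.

Under the same torque, τ_max = 16T/(πd³) is largest where d is smallest — segment AB (d = 120 mm).
τ_max = 16·3610/(π·(0.120)³) = 1.064×10^7 Pa.

1540 psi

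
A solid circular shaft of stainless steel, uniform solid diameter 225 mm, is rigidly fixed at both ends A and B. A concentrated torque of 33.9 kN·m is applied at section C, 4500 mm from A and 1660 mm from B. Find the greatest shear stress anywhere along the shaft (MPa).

With uniform GJ and both ends fixed, compatibility θ_AC = θ_CB gives T_A·a = T_B·b, together with T_A + T_B = T₀.
T_A = T₀·b/(a+b) = 33900·1660/6160 = 9135 N·m; T_B = 24760 N·m.
τ in each portion: τ_AC = 4.08×10^6 Pa, τ_CB = 1.11×10^7 Pa; maximum is in CB.
τ_max = T_CB·r/J = 24760·0.113/2.52×10^-4 = 1.107×10^7 Pa.

11.1 MPa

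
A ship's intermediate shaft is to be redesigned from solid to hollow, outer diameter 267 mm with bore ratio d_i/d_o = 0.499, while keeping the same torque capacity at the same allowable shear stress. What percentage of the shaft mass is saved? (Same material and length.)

21.6 %

Equal τ_max and T ⇒ the solid shaft needs d_s³ = d_o³(1−k⁴), so d_s = 267·(1−0.499⁴)^(1/3) = 261.4 mm.
Area ratio A_h/A_s = d_o²(1−k²)/d_s² = (1−k²)/(1−k⁴)^(2/3) = 0.7837.
Mass saving = 1 − 0.7837 = 21.6 %.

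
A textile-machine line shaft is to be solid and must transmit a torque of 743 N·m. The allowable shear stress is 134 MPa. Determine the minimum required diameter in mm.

For a solid shaft τ_max = 16T/(πd³), so d = (16T/(π τ_allow))^(1/3) = (16·743.0/(π·1.34×10^8))^(1/3) = 0.03045 m.

30.5 mm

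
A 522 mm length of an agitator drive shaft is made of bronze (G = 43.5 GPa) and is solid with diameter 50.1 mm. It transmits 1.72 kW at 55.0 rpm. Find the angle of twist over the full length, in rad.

0.00579 rad

ω = 2π·55.0/60 = 5.760 rad/s, so T = P/ω = 1.72×10³ / 5.760 = 298.6 N·m.
J = πd⁴/32 = π(0.0501)⁴/32 = 6.185×10^-7 m⁴.
θ = T·L/(G·J) = 298.6 × 0.522 / (43.5×10⁹ × 6.185×10^-7) = 5.794×10^-3 rad.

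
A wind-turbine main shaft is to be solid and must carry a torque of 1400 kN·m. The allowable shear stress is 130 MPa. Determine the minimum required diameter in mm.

For a solid shaft τ_max = 16T/(πd³), so d = (16T/(π τ_allow))^(1/3) = (16·1.400e6/(π·1.30×10^8))^(1/3) = 0.3799 m.

380 mm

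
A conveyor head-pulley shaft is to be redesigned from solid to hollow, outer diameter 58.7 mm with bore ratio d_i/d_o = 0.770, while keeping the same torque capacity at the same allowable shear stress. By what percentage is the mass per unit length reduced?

Equal τ_max and T ⇒ the solid shaft needs d_s³ = d_o³(1−k⁴), so d_s = 58.7·(1−0.770⁴)^(1/3) = 50.81 mm.
Area ratio A_h/A_s = d_o²(1−k²)/d_s² = (1−k²)/(1−k⁴)^(2/3) = 0.5434.
Mass saving = 1 − 0.5434 = 45.7 %.

45.7 %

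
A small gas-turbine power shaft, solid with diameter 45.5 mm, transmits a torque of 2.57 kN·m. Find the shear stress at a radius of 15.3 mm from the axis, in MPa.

J = πd⁴/32 = π(0.0455)⁴/32 = 4.208×10^-7 m⁴.
Shear stress varies linearly with radius: τ = T·r/J = 2570 × 0.0153 / 4.208×10^-7 = 9.345×10^7 Pa.

93.4 MPa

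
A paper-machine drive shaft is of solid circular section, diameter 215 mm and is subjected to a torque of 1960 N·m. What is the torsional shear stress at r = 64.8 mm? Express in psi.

J = πd⁴/32 = π(0.215)⁴/32 = 2.098×10^-4 m⁴.
Shear stress varies linearly with radius: τ = T·r/J = 1960 × 0.0648 / 2.098×10^-4 = 6.054×10^5 Pa.

87.8 psi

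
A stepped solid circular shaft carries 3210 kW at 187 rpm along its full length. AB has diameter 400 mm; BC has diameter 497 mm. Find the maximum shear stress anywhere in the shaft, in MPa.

13.0 MPa

ω = 2π·187/60 = 19.58 rad/s, so T = P/ω = 3210×10³ / 19.58 = 163900 N·m.
Under the same torque, τ_max = 16T/(πd³) is largest where d is smallest — segment AB (d = 400 mm).
τ_max = 16·163900/(π·(0.400)³) = 1.304×10^7 Pa.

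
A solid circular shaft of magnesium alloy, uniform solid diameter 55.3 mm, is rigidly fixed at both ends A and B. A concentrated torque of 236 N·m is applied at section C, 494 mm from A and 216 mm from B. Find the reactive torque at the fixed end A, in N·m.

71.8 N·m

With uniform GJ and both ends fixed, compatibility θ_AC = θ_CB gives T_A·a = T_B·b, together with T_A + T_B = T₀.
T_A = T₀·b/(a+b) = 236.0·216/710.0 = 71.80 N·m; T_B = 164.2 N·m.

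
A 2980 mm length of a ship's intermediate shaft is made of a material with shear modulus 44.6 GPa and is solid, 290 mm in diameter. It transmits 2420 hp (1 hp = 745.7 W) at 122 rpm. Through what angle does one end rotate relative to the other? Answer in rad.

ω = 2π·122/60 = 12.78 rad/s, so T = P/ω = 2420×745.7 / 12.78 = 141300 N·m.
J = πd⁴/32 = π(0.290)⁴/32 = 6.944×10^-4 m⁴.
θ = T·L/(G·J) = 141300 × 2.98 / (44.6×10⁹ × 6.944×10^-4) = 0.01359 rad.

0.0136 rad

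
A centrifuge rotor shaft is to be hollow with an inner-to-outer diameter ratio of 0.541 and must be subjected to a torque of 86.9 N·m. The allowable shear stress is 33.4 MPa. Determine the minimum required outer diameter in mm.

For a hollow shaft with d_i/d_o = 0.541: τ_max = 16T/(π d_o³ (1−k⁴)), so d_o = [16T/(π τ_allow (1−k⁴))]^(1/3) = [16·86.90/(π·3.34×10^7·0.9143)]^(1/3) = 0.02438 m.

24.4 mm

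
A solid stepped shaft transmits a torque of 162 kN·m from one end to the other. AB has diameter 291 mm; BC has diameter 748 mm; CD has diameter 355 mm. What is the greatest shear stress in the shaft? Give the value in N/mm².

33.5 N/mm²

Under the same torque, τ_max = 16T/(πd³) is largest where d is smallest — segment AB (d = 291 mm).
τ_max = 16·162000/(π·(0.291)³) = 3.348×10^7 Pa.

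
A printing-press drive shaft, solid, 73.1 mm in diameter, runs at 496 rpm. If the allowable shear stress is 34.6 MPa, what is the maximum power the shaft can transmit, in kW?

J = πd⁴/32 = π(0.0731)⁴/32 = 2.803×10^-6 m⁴.
T_max = τ_allow·J/r = 3.46×10^7 × 2.803×10^-6 / 0.0365 = 2654 N·m.
ω = 2π·496/60 = 51.94 rad/s, so P_max = T_max·ω = 1.378×10^5 W.

138 kW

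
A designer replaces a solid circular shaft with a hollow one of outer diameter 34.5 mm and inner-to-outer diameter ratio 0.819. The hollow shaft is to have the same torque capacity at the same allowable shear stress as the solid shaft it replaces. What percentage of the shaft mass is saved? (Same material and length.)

51.0 %

Equal τ_max and T ⇒ the solid shaft needs d_s³ = d_o³(1−k⁴), so d_s = 34.5·(1−0.819⁴)^(1/3) = 28.27 mm.
Area ratio A_h/A_s = d_o²(1−k²)/d_s² = (1−k²)/(1−k⁴)^(2/3) = 0.4904.
Mass saving = 1 − 0.4904 = 51.0 %.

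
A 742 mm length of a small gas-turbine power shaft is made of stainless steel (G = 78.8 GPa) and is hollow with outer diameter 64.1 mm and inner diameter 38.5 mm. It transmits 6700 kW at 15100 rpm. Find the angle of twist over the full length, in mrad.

27.7 mrad

ω = 2π·15100/60 = 1581 rad/s, so T = P/ω = 6700×10³ / 1581 = 4237 N·m.
J = π(d_o⁴ − d_i⁴)/32 = π(0.0641⁴ − 0.0385⁴)/32 = 1.442×10^-6 m⁴.
θ = T·L/(G·J) = 4237 × 0.742 / (78.8×10⁹ × 1.442×10^-6) = 0.02767 rad.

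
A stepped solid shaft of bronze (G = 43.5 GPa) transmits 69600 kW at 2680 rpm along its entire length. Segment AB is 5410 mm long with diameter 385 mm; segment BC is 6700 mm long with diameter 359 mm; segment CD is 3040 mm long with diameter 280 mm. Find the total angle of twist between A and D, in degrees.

3.81°

ω = 2π·2680/60 = 280.6 rad/s, so T = P/ω = 69600×10³ / 280.6 = 248000 N·m.
J_AB = π(0.385)⁴/32 = 2.16×10^-3 m⁴; J_BC = π(0.359)⁴/32 = 1.63×10^-3 m⁴; J_CD = π(0.280)⁴/32 = 6.03×10^-4 m⁴.
θ = (T/G)·Σ L_i/J_i = (248000/43.5×10⁹)·(5.41/2.16×10^-3 + 6.70/1.63×10^-3 + 3.04/6.03×10^-4) = 0.06644 rad.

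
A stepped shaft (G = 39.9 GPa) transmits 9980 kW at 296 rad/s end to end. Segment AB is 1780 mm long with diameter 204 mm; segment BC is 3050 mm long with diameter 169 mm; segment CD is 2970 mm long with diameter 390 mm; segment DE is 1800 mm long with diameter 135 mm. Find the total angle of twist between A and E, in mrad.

88.8 mrad

ω = 296 rad/s, so T = P/ω = 9980×10³ / 296.0 = 33720 N·m.
J_AB = π(0.204)⁴/32 = 1.70×10^-4 m⁴; J_BC = π(0.169)⁴/32 = 8.01×10^-5 m⁴; J_CD = π(0.390)⁴/32 = 2.27×10^-3 m⁴; J_DE = π(0.135)⁴/32 = 3.26×10^-5 m⁴.
θ = (T/G)·Σ L_i/J_i = (33720/39.9×10⁹)·(1.78/1.70×10^-4 + 3.05/8.01×10^-5 + 2.97/2.27×10^-3 + 1.80/3.26×10^-5) = 0.08878 rad.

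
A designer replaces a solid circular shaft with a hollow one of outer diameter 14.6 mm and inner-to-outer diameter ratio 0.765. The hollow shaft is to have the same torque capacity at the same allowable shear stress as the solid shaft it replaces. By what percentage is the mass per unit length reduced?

45.1 %

Equal τ_max and T ⇒ the solid shaft needs d_s³ = d_o³(1−k⁴), so d_s = 14.6·(1−0.765⁴)^(1/3) = 12.70 mm.
Area ratio A_h/A_s = d_o²(1−k²)/d_s² = (1−k²)/(1−k⁴)^(2/3) = 0.5485.
Mass saving = 1 − 0.5485 = 45.1 %.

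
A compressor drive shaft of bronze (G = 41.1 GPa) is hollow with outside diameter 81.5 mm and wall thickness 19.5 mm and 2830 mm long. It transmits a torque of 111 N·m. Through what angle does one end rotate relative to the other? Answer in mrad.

J = π(d_o⁴ − d_i⁴)/32 = π(0.0815⁴ − 0.0425⁴)/32 = 4.011×10^-6 m⁴.
θ = T·L/(G·J) = 111.0 × 2.83 / (41.1×10⁹ × 4.011×10^-6) = 1.905×10^-3 rad.

1.91 mrad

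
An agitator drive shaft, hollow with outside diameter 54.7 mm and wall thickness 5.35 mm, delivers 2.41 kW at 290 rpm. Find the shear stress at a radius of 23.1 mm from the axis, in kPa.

ω = 2π·290/60 = 30.37 rad/s, so T = P/ω = 2.41×10³ / 30.37 = 79.36 N·m.
J = π(d_o⁴ − d_i⁴)/32 = π(0.0547⁴ − 0.0440⁴)/32 = 5.110×10^-7 m⁴.
Shear stress varies linearly with radius: τ = T·r/J = 79.36 × 0.0231 / 5.110×10^-7 = 3.588×10^6 Pa.

3590 kPa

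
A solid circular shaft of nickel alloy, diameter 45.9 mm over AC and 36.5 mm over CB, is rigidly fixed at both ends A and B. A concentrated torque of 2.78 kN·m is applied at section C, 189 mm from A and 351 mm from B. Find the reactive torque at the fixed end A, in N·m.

Compatibility: T_A·a/J_AC = T_B·b/J_CB with T_A + T_B = T₀.
J_AC = 4.36×10^-7 m⁴, J_CB = 1.74×10^-7 m⁴, so T_A = T₀·(J_AC/a)/((J_AC/a)+(J_CB/b)) = 2287 N·m, T_B = 492.5 N·m.

2290 N·m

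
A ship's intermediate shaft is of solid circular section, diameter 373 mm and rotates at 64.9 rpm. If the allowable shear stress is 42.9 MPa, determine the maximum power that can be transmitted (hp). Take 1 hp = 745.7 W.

J = πd⁴/32 = π(0.373)⁴/32 = 1.900×10^-3 m⁴.
T_max = τ_allow·J/r = 4.29×10^7 × 1.900×10^-3 / 0.186 = 437100 N·m.
ω = 2π·64.9/60 = 6.796 rad/s, so P_max = T_max·ω = 2.971×10^6 W.

3980 hp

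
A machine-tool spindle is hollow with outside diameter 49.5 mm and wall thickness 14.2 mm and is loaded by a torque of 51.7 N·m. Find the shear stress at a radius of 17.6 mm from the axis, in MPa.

1.60 MPa

J = π(d_o⁴ − d_i⁴)/32 = π(0.0495⁴ − 0.0211⁴)/32 = 5.700×10^-7 m⁴.
Shear stress varies linearly with radius: τ = T·r/J = 51.70 × 0.0176 / 5.700×10^-7 = 1.596×10^6 Pa.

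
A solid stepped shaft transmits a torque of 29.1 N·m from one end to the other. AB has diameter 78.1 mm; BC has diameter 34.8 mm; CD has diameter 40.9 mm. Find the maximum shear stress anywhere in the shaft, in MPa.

3.52 MPa

Under the same torque, τ_max = 16T/(πd³) is largest where d is smallest — segment BC (d = 34.8 mm).
τ_max = 16·29.10/(π·(0.0348)³) = 3.517×10^6 Pa.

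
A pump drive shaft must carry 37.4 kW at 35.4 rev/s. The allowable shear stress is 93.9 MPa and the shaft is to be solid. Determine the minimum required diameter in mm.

20.9 mm

ω = 2π·35.4 = 222.4 rad/s, so T = P/ω = 37.4×10³ / 222.4 = 168.1 N·m.
For a solid shaft τ_max = 16T/(πd³), so d = (16T/(π τ_allow))^(1/3) = (16·168.1/(π·9.39×10^7))^(1/3) = 0.02089 m.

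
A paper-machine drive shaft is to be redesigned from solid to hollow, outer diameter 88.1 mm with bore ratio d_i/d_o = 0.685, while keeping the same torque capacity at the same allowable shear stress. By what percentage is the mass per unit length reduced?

37.4 %

Equal τ_max and T ⇒ the solid shaft needs d_s³ = d_o³(1−k⁴), so d_s = 88.1·(1−0.685⁴)^(1/3) = 81.09 mm.
Area ratio A_h/A_s = d_o²(1−k²)/d_s² = (1−k²)/(1−k⁴)^(2/3) = 0.6265.
Mass saving = 1 − 0.6265 = 37.4 %.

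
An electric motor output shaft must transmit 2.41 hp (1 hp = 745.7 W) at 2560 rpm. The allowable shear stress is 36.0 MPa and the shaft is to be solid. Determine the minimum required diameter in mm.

ω = 2π·2560/60 = 268.1 rad/s, so T = P/ω = 2.41×745.7 / 268.1 = 6.704 N·m.
For a solid shaft τ_max = 16T/(πd³), so d = (16T/(π τ_allow))^(1/3) = (16·6.704/(π·3.60×10^7))^(1/3) = 0.009825 m.

9.82 mm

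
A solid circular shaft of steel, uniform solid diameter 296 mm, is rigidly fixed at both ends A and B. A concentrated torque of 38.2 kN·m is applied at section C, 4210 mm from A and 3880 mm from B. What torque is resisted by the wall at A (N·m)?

With uniform GJ and both ends fixed, compatibility θ_AC = θ_CB gives T_A·a = T_B·b, together with T_A + T_B = T₀.
T_A = T₀·b/(a+b) = 38200·3880/8090 = 18320 N·m; T_B = 19880 N·m.

18300 N·m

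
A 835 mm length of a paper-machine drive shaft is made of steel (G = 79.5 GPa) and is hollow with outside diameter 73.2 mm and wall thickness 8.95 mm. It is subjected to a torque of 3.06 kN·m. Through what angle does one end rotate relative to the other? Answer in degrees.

0.969°

J = π(d_o⁴ − d_i⁴)/32 = π(0.0732⁴ − 0.0553⁴)/32 = 1.901×10^-6 m⁴.
θ = T·L/(G·J) = 3060 × 0.835 / (79.5×10⁹ × 1.901×10^-6) = 0.01691 rad.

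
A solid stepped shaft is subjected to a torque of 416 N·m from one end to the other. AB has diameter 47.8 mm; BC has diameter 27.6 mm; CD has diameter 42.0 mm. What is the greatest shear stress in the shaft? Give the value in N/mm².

101 N/mm²

Under the same torque, τ_max = 16T/(πd³) is largest where d is smallest — segment BC (d = 27.6 mm).
τ_max = 16·416.0/(π·(0.0276)³) = 1.008×10^8 Pa.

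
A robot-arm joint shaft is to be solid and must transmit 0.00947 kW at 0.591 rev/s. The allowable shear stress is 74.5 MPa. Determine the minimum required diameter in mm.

ω = 2π·0.591 = 3.713 rad/s, so T = P/ω = 0.00947×10³ / 3.713 = 2.550 N·m.
For a solid shaft τ_max = 16T/(πd³), so d = (16T/(π τ_allow))^(1/3) = (16·2.550/(π·7.45×10^7))^(1/3) = 0.005586 m.

5.59 mm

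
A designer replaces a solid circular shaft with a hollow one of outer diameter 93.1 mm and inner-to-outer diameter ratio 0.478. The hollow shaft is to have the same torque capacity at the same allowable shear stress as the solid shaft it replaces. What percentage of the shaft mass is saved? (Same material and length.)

20.0 %

Equal τ_max and T ⇒ the solid shaft needs d_s³ = d_o³(1−k⁴), so d_s = 93.1·(1−0.478⁴)^(1/3) = 91.45 mm.
Area ratio A_h/A_s = d_o²(1−k²)/d_s² = (1−k²)/(1−k⁴)^(2/3) = 0.7996.
Mass saving = 1 − 0.7996 = 20.0 %.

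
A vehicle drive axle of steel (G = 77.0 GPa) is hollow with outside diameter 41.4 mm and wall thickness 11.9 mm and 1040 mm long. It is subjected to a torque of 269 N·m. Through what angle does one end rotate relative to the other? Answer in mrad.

13.0 mrad

J = π(d_o⁴ − d_i⁴)/32 = π(0.0414⁴ − 0.0176⁴)/32 = 2.790×10^-7 m⁴.
θ = T·L/(G·J) = 269.0 × 1.04 / (77.0×10⁹ × 2.790×10^-7) = 0.01302 rad.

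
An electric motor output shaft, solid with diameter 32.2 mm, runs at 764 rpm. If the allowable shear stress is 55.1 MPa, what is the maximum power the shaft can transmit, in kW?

28.9 kW

J = πd⁴/32 = π(0.0322)⁴/32 = 1.055×10^-7 m⁴.
T_max = τ_allow·J/r = 5.51×10^7 × 1.055×10^-7 / 0.0161 = 361.2 N·m.
ω = 2π·764/60 = 80.01 rad/s, so P_max = T_max·ω = 2.890×10^4 W.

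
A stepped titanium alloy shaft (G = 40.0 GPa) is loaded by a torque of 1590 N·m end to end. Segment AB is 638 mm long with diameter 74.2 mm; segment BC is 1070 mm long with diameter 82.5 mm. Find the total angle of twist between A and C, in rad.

J_AB = π(0.0742)⁴/32 = 2.98×10^-6 m⁴; J_BC = π(0.0825)⁴/32 = 4.55×10^-6 m⁴.
θ = (T/G)·Σ L_i/J_i = (1590/40.0×10⁹)·(0.638/2.98×10^-6 + 1.07/4.55×10^-6) = 0.01787 rad.

0.0179 rad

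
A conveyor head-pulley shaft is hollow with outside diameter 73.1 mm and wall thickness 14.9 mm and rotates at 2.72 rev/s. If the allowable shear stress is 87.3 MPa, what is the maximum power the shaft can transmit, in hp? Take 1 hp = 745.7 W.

135 hp

J = π(d_o⁴ − d_i⁴)/32 = π(0.0731⁴ − 0.0433⁴)/32 = 2.458×10^-6 m⁴.
T_max = τ_allow·J/r = 8.73×10^7 × 2.458×10^-6 / 0.0365 = 5871 N·m.
ω = 2π·2.72 = 17.09 rad/s, so P_max = T_max·ω = 1.003×10^5 W.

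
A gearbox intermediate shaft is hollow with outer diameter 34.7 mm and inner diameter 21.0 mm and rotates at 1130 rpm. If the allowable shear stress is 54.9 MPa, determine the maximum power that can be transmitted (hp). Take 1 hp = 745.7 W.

61.9 hp

J = π(d_o⁴ − d_i⁴)/32 = π(0.0347⁴ − 0.0210⁴)/32 = 1.232×10^-7 m⁴.
T_max = τ_allow·J/r = 5.49×10^7 × 1.232×10^-7 / 0.0174 = 390.0 N·m.
ω = 2π·1130/60 = 118.3 rad/s, so P_max = T_max·ω = 4.615×10^4 W.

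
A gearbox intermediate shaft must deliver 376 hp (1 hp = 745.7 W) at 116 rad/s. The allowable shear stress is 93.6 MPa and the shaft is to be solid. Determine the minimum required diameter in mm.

50.9 mm

ω = 116 rad/s, so T = P/ω = 376×745.7 / 116.0 = 2417 N·m.
For a solid shaft τ_max = 16T/(πd³), so d = (16T/(π τ_allow))^(1/3) = (16·2417/(π·9.36×10^7))^(1/3) = 0.05085 m.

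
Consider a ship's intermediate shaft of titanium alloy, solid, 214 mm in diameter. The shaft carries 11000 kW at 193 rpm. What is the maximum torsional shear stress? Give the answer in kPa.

ω = 2π·193/60 = 20.21 rad/s, so T = P/ω = 11000×10³ / 20.21 = 544300 N·m.
J = πd⁴/32 = π(0.214)⁴/32 = 2.059×10^-4 m⁴.
τ_max = T·r/J = 544300 × 0.107 / 2.059×10^-4 = 2.828×10^8 Pa.

283000 kPa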